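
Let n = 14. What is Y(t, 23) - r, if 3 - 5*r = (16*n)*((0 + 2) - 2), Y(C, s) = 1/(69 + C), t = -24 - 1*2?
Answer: -124/215 ≈ -0.57674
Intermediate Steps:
t = -26 (t = -24 - 2 = -26)
r = ⅗ (r = ⅗ - 16*14*((0 + 2) - 2)/5 = ⅗ - 224*(2 - 2)/5 = ⅗ - 224*0/5 = ⅗ - ⅕*0 = ⅗ + 0 = ⅗ ≈ 0.60000)
Y(t, 23) - r = 1/(69 - 26) - 1*⅗ = 1/43 - ⅗ = -124/215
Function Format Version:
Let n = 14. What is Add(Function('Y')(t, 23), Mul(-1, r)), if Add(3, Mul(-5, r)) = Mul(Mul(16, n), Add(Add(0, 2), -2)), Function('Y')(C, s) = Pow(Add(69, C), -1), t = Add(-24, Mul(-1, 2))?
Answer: Rational(-124, 215) ≈ -0.57674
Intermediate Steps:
t = -26 (t = Add(-24, -2) = -26)
r = Rational(3, 5) (r = Add(Rational(3, 5), Mul(Rational(-1, 5), Mul(Mul(16, 14), Add(Add(0, 2), -2)))) = Add(Rational(3, 5), Mul(Rational(-1, 5), Mul(224, Add(2, -2)))) = Add(Rational(3, 5), Mul(Rational(-1, 5), Mul(224, 0))) = Add(Rational(3, 5), Mul(Rational(-1, 5), 0)) = Add(Rational(3, 5), 0) = Rational(3, 5) ≈ 0.60000)
Add(Function('Y')(t, 23), Mul(-1, r)) = Add(Pow(Add(69, -26), -1), Mul(-1, Rational(3, 5))) = Add(Pow(43, -1), Rational(-3, 5)) = Add(Rational(1, 43), Rational(-3, 5)) = Rational(-124, 215)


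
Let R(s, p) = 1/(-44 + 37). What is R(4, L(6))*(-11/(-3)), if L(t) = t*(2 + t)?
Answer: -11/21 ≈ -0.52381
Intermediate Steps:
R(s, p) = -⅐ (R(s, p) = 1/(-7) = -⅐)
R(4, L(6))*(-11/(-3)) = -(-11)/(7*(-3)) = -(-11)*(-1)/(7*3) = -⅐*11/3 = -11/21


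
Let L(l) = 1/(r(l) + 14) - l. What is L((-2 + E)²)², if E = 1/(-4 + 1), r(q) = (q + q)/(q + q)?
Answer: 58564/2025 ≈ 28.921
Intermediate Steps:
r(q) = 1 (r(q) = (2*q)/((2*q)) = (2*q)*(1/(2*q)) = 1)
E = -⅓ (E = 1/(-3) = -⅓ ≈ -0.33333)
L(l) = 1/15 - l (L(l) = 1/(1 + 14) - l = 1/15 - l)
L((-2 + E)²)² = (1/15 - (-2 - ⅓)²)² = (1/15 - (-7/3)²)² = (1/15 - 1*49/9)² = (1/15 - 49/9)² = (-242/45)² = 58564/2025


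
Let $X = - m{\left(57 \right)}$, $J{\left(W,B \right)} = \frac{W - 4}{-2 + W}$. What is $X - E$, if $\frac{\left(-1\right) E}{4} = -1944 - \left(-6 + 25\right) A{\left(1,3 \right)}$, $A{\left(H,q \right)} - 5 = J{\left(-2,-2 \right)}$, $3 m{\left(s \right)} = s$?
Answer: $-8289$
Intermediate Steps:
$J{\left(W,B \right)} = \frac{-4 + W}{-2 + W}$
$m{\left(s \right)} = \frac{s}{3}$
$A{\left(H,q \right)} = \frac{13}{2}$ ($A{\left(H,q \right)} = 5 + \frac{-4 - 2}{-2 - 2} = 5 + \frac{1}{-4} \left(-6\right) = 5 - - \frac{3}{2} = 5 + \frac{3}{2} = \frac{13}{2}$)
$E = 8270$ ($E = - 4 \left(-1944 - \left(-6 + 25\right) \frac{13}{2}\right) = - 4 \left(-1944 - 19 \cdot \frac{13}{2}\right) = - 4 \left(-1944 - \frac{247}{2}\right) = \left(-4\right) \left(- \frac{4135}{2}\right) = 8270$)
$X = -19$ ($X = - \frac{57}{3} = \left(-1\right) 19 = -19$)
$X - E = -19 - 8270 = -8289$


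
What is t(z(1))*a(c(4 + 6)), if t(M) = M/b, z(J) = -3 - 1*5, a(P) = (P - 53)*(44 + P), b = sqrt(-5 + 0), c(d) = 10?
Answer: -18576*I*sqrt(5)/5 ≈ -8307.4*I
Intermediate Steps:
b = I*sqrt(5) (b = sqrt(-5) = I*sqrt(5) ≈ 2.2361*I)
a(P) = (-53 + P)*(44 + P)
z(J) = -8 (z(J) = -3 - 5 = -8)
t(M) = -I*M*sqrt(5)/5 (t(M) = M/((I*sqrt(5))) = M*(-I*sqrt(5)/5) = -I*M*sqrt(5)/5)
t(z(1))*a(c(4 + 6)) = (-1/5*I*(-8)*sqrt(5))*(-2332 + 10**2 - 9*10) = (8*I*sqrt(5)/5)*(-2332 + 100 - 90) = (8*I*sqrt(5)/5)*(-2322) = -18576*I*sqrt(5)/5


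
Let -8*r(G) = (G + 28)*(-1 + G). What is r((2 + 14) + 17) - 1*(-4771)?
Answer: 4527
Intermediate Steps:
r(G) = -(-1 + G)*(28 + G)/8 (r(G) = -(G + 28)*(-1 + G)/8 = -(28 + G)*(-1 + G)/8 = -(-1 + G)*(28 + G)/8)
r((2 + 14) + 17) - 1*(-4771) = (7/2 - 27*((2 + 14) + 17)/8 - ((2 + 14) + 17)²/8) - 1*(-4771) = (7/2 - 27*(16 + 17)/8 - (16 + 17)²/8) + 4771 = (7/2 - 27/8*33 - ⅛*33²) + 4771 = (7/2 - 891/8 - ⅛*1089) + 4771 = (7/2 - 891/8 - 1089/8) + 4771 = -244 + 4771 = 4527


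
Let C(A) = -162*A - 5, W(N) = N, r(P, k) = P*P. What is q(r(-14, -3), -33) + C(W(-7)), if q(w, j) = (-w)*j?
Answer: 7597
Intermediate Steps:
r(P, k) = P²
C(A) = -5 - 162*A
q(w, j) = -j*w
q(r(-14, -3), -33) + C(W(-7)) = -1*(-33)*(-14)² + (-5 - 162*(-7)) = -1*(-33)*196 + (-5 + 1134) = 6468 + 1129 = 7597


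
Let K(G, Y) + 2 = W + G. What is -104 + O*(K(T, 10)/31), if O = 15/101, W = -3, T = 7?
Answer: -325594/3131 ≈ -103.99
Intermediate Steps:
K(G, Y) = -5 + G (K(G, Y) = -2 + (-3 + G) = -5 + G)
O = 15/101 (O = 15*(1/101) = 15/101 ≈ 0.14851)
-104 + O*(K(T, 10)/31) = -104 + 15*((-5 + 7)/31)/101 = -104 + 15*(2*(1/31))/101 = -104 + (15/101)*(2/31) = -104 + 30/3131 = -325594/3131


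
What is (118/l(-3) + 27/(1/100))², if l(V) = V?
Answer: 63712324/9 ≈ 7.0791e+6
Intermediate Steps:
(118/l(-3) + 27/(1/100))² = (118/(-3) + 27/(1/100))² = (118*(-⅓) + 27/(1/100))² = (-118/3 + 27*100)² = (-118/3 + 2700)² = (7982/3)² = 63712324/9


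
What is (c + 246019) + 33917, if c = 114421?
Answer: 394357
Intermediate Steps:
(c + 246019) + 33917 = (114421 + 246019) + 33917 = 360440 + 33917 = 394357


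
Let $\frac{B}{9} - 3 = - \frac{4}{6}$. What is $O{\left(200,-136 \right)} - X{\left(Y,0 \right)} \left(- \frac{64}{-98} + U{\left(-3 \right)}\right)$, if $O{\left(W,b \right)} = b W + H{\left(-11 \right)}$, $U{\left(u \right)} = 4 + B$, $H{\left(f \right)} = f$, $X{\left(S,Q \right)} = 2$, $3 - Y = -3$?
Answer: $- \frac{1335853}{49} \approx -27262.0$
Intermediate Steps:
$Y = 6$ ($Y = 3 - -3 = 3 + 3 = 6$)
$B = 21$ ($B = 27 + 9 \left(- \frac{4}{6}\right) = 27 + 9 \left(\left(-4\right) \frac{1}{6}\right) = 27 + 9 \left(- \frac{2}{3}\right) = 27 - 6 = 21$)
$U{\left(u \right)} = 25$ ($U{\left(u \right)} = 4 + 21 = 25$)
$O{\left(W,b \right)} = -11 + W b$ ($O{\left(W,b \right)} = b W - 11 = W b - 11 = -11 + W b$)
$O{\left(200,-136 \right)} - X{\left(Y,0 \right)} \left(- \frac{64}{-98} + U{\left(-3 \right)}\right) = \left(-11 + 200 \left(-136\right)\right) - 2 \left(- \frac{64}{-98} + 25\right) = \left(-11 - 27200\right) - 2 \left(\left(-64\right) \left(- \frac{1}{98}\right) + 25\right) = -27211 - 2 \left(\frac{32}{49} + 25\right) = -27211 - 2 \cdot \frac{1257}{49} = -27211 - \frac{2514}{49} = - \frac{1335853}{49}$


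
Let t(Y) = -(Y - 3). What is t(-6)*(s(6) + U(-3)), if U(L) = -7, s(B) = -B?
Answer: -117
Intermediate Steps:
t(Y) = 3 - Y (t(Y) = -(-3 + Y) = 3 - Y)
t(-6)*(s(6) + U(-3)) = (3 - 1*(-6))*(-1*6 - 7) = (3 + 6)*(-6 - 7) = 9*(-13) = -117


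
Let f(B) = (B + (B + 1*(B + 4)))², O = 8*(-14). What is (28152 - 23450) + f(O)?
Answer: 114926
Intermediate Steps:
O = -112
f(B) = (4 + 3*B)² (f(B) = (B + (B + 1*(4 + B)))² = (B + (B + (4 + B)))² = (B + (4 + 2*B))² = (4 + 3*B)²)
(28152 - 23450) + f(O) = (28152 - 23450) + (4 + 3*(-112))² = 4702 + (4 - 336)² = 4702 + (-332)² = 4702 + 110224 = 114926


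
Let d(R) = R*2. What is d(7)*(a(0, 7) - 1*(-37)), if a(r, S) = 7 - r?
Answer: 616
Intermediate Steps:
d(R) = 2*R
d(7)*(a(0, 7) - 1*(-37)) = (2*7)*((7 - 1*0) - 1*(-37)) = 14*((7 + 0) + 37) = 14*(7 + 37) = 14*44 = 616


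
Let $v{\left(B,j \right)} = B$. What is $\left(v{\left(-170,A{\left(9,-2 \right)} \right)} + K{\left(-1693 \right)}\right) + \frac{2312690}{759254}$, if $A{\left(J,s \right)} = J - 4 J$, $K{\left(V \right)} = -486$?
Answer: $- \frac{247878967}{379627} \approx -652.95$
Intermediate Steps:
$A{\left(J,s \right)} = - 3 J$
$\left(v{\left(-170,A{\left(9,-2 \right)} \right)} + K{\left(-1693 \right)}\right) + \frac{2312690}{759254} = \left(-170 - 486\right) + \frac{2312690}{759254} = -656 + 2312690 \cdot \frac{1}{759254} = -656 + \frac{1156345}{379627} = - \frac{247878967}{379627}$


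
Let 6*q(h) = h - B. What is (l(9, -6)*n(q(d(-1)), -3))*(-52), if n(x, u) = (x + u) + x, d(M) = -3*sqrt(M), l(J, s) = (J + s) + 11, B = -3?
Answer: 1456 + 728*I ≈ 1456.0 + 728.0*I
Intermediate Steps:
l(J, s) = 11 + J + s
q(h) = 1/2 + h/6 (q(h) = (h - 1*(-3))/6 = (h + 3)/6 = (3 + h)/6 = 1/2 + h/6)
n(x, u) = u + 2*x (n(x, u) = (u + x) + x = u + 2*x)
(l(9, -6)*n(q(d(-1)), -3))*(-52) = ((11 + 9 - 6)*(-3 + 2*(1/2 + (-3*I)/6)))*(-52) = (14*(-3 + 2*(1/2 + (-3*I)/6)))*(-52) = (14*(-3 + 2*(1/2 - I/2)))*(-52) = (14*(-3 + (1 - I)))*(-52) = (14*(-2 - I))*(-52) = (-28 - 14*I)*(-52) = 1456 + 728*I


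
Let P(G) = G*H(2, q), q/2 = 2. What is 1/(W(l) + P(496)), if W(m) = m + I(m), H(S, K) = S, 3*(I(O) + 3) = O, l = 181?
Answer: 3/3691 ≈ 0.00081279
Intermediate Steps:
I(O) = -3 + O/3
q = 4 (q = 2*2 = 4)
P(G) = 2*G (P(G) = G*2 = 2*G)
W(m) = -3 + 4*m/3 (W(m) = m + (-3 + m/3) = -3 + 4*m/3)
1/(W(l) + P(496)) = 1/((-3 + (4/3)*181) + 2*496) = 1/((-3 + 724/3) + 992) = 1/(715/3 + 992) = 1/(3691/3) = 3/3691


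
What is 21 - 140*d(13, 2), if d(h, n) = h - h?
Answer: 21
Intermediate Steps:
d(h, n) = 0
21 - 140*d(13, 2) = 21 - 140*0 = 21 + 0 = 21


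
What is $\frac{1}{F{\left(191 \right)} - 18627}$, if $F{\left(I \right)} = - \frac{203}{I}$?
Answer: $- \frac{191}{3557960} \approx -5.3682 \cdot 10^{-5}$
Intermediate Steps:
$\frac{1}{F{\left(191 \right)} - 18627} = \frac{1}{- \frac{203}{191} - 18627} = \frac{1}{- \frac{3557960}{191}} = - \frac{191}{3557960}$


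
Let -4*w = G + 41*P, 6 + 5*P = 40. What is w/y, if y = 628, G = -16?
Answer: -657/6280 ≈ -0.10462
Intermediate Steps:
P = 34/5 (P = -6/5 + (⅕)*40 = -6/5 + 8 = 34/5 ≈ 6.8000)
w = -657/10 (w = -(-16 + 41*(34/5))/4 = -(-16 + 1394/5)/4 = -¼*1314/5 = -657/10 ≈ -65.700)
w/y = -657/10/628 = -657/10*1/628 = -657/6280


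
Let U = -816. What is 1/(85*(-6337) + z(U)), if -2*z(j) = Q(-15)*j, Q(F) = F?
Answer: -1/544765 ≈ -1.8357e-6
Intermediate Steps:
z(j) = 15*j/2 (z(j) = -(-15)*j/2 = 15*j/2)
1/(85*(-6337) + z(U)) = 1/(85*(-6337) + (15/2)*(-816)) = 1/(-538645 - 6120) = 1/(-544765) = -1/544765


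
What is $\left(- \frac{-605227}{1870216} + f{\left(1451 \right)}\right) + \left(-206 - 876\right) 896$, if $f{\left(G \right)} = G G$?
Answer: $\frac{2124433195891}{1870216} \approx 1.1359 \cdot 10^{6}$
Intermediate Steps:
$f{\left(G \right)} = G^{2}$
$\left(- \frac{-605227}{1870216} + f{\left(1451 \right)}\right) + \left(-206 - 876\right) 896 = \left(- \frac{-605227}{1870216} + 1451^{2}\right) + \left(-206 - 876\right) 896 = \left(- \frac{-605227}{1870216} + 2105401\right) - 969472 = \left(\left(-1\right) \left(- \frac{605227}{1870216}\right) + 2105401\right) - 969472 = \left(\frac{605227}{1870216} + 2105401\right) - 969472 = \frac{3937555241843}{1870216} - 969472 = \frac{2124433195891}{1870216}$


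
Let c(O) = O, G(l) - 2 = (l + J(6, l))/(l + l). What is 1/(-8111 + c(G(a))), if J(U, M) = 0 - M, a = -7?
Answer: -1/8109 ≈ -0.00012332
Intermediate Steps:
J(U, M) = -M
G(l) = 2 (G(l) = 2 + (l - l)/(l + l) = 2 + 0/((2*l)) = 2 + 0*(1/(2*l)) = 2 + 0 = 2)
1/(-8111 + c(G(a))) = 1/(-8111 + 2) = 1/(-8109) = -1/8109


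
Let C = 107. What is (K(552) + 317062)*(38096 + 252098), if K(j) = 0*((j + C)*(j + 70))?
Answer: 92009490028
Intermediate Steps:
K(j) = 0 (K(j) = 0*((j + 107)*(j + 70)) = 0*((107 + j)*(70 + j)) = 0*((70 + j)*(107 + j)) = 0)
(K(552) + 317062)*(38096 + 252098) = (0 + 317062)*(38096 + 252098) = 317062*290194 = 92009490028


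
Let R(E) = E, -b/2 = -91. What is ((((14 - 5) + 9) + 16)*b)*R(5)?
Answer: 30940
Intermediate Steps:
b = 182 (b = -2*(-91) = 182)
((((14 - 5) + 9) + 16)*b)*R(5) = ((((14 - 5) + 9) + 16)*182)*5 = (((9 + 9) + 16)*182)*5 = ((18 + 16)*182)*5 = (34*182)*5 = 6188*5 = 30940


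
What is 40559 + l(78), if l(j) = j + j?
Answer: 40715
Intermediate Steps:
l(j) = 2*j
40559 + l(78) = 40559 + 2*78 = 40559 + 156 = 40715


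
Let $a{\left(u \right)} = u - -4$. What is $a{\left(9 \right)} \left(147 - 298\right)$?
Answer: $-1963$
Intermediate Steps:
$a{\left(u \right)} = 4 + u$ ($a{\left(u \right)} = u + 4 = 4 + u$)
$a{\left(9 \right)} \left(147 - 298\right) = \left(4 + 9\right) \left(147 - 298\right) = 13 \left(-151\right) = -1963$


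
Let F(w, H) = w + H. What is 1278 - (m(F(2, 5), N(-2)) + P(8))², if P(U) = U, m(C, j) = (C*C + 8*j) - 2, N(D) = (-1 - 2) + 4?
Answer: -2691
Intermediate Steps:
N(D) = 1 (N(D) = -3 + 4 = 1)
F(w, H) = H + w
m(C, j) = -2 + C² + 8*j (m(C, j) = (C² + 8*j) - 2 = -2 + C² + 8*j)
1278 - (m(F(2, 5), N(-2)) + P(8))² = 1278 - ((-2 + (5 + 2)² + 8*1) + 8)² = 1278 - ((-2 + 7² + 8) + 8)² = 1278 - ((-2 + 49 + 8) + 8)² = 1278 - (55 + 8)² = 1278 - 1*63² = 1278 - 1*3969 = 1278 - 3969 = -2691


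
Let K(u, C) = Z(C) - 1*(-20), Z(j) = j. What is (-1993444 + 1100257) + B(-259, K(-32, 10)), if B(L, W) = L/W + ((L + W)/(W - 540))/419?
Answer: -31811162443/35615 ≈ -8.9320e+5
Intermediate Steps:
K(u, C) = 20 + C (K(u, C) = C - 1*(-20) = C + 20 = 20 + C)
B(L, W) = L/W + (L + W)/(419*(-540 + W)) (B(L, W) = L/W + ((L + W)/(-540 + W))*(1/419) = L/W + (L + W)/(419*(-540 + W)))
(-1993444 + 1100257) + B(-259, K(-32, 10)) = (-1993444 + 1100257) + ((20 + 10)**2 - 226260*(-259) + 420*(-259)*(20 + 10))/(419*(20 + 10)*(-540 + (20 + 10))) = -893187 + (1/419)*(30**2 + 58601340 + 420*(-259)*30)/(30*(-540 + 30)) = -893187 + (1/419)*(1/30)*(900 + 58601340 - 3263400)/(-510) = -893187 + (1/419)*(1/30)*(-1/510)*55338840 = -893187 - 307438/35615 = -31811162443/35615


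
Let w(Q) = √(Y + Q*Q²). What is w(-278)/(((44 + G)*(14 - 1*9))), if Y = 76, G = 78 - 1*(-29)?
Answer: 2*I*√5371219/755 ≈ 6.1393*I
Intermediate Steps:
G = 107 (G = 78 + 29 = 107)
w(Q) = √(76 + Q³) (w(Q) = √(76 + Q*Q²) = √(76 + Q³))
w(-278)/(((44 + G)*(14 - 1*9))) = √(76 + (-278)³)/(((44 + 107)*(14 - 1*9))) = √(76 - 21484952)/((151*(14 - 9))) = √(-21484876)/((151*5)) = (2*I*√5371219)/755 = (2*I*√5371219)*(1/755) = 2*I*√5371219/755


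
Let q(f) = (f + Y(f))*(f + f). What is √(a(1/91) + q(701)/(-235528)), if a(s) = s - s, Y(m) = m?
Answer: 701*I*√58882/58882 ≈ 2.8889*I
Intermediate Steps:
a(s) = 0
q(f) = 4*f² (q(f) = (f + f)*(f + f) = (2*f)*(2*f) = 4*f²)
√(a(1/91) + q(701)/(-235528)) = √(0 + (4*701²)/(-235528)) = √(0 + (4*491401)*(-1/235528)) = √(0 + 1965604*(-1/235528)) = √(0 - 491401/58882) = √(-491401/58882) = 701*I*√58882/58882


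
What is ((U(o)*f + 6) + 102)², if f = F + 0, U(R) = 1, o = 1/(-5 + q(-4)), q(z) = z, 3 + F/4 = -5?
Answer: 5776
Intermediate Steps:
F = -32 (F = -12 + 4*(-5) = -12 - 20 = -32)
o = -⅑ (o = 1/(-5 - 4) = 1/(-9) = -⅑ ≈ -0.11111)
f = -32 (f = -32 + 0 = -32)
((U(o)*f + 6) + 102)² = ((1*(-32) + 6) + 102)² = ((-32 + 6) + 102)² = (-26 + 102)² = 76² = 5776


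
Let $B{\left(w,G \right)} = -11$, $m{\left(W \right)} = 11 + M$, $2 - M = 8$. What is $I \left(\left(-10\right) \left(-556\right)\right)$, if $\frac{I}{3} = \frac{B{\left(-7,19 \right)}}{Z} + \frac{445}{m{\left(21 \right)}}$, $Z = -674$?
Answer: $\frac{500374980}{337} \approx 1.4848 \cdot 10^{6}$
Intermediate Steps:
$M = -6$ ($M = 2 - 8 = -6$)
$m{\left(W \right)} = 5$ ($m{\left(W \right)} = 11 - 6 = 5$)
$I = \frac{179991}{674}$ ($I = 3 \left(- \frac{11}{-674} + \frac{445}{5}\right) = 3 \left(\left(-11\right) \left(- \frac{1}{674}\right) + 445 \cdot \frac{1}{5}\right) = 3 \left(\frac{11}{674} + 89\right) = 3 \cdot \frac{59997}{674} = \frac{179991}{674} \approx 267.05$)
$I \left(\left(-10\right) \left(-556\right)\right) = \frac{179991 \left(\left(-10\right) \left(-556\right)\right)}{674} = \frac{179991}{674} \cdot 5560 = \frac{500374980}{337}$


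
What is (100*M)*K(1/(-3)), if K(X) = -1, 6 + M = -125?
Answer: 13100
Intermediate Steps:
M = -131 (M = -6 - 125 = -131)
(100*M)*K(1/(-3)) = (100*(-131))*(-1) = -13100*(-1) = 13100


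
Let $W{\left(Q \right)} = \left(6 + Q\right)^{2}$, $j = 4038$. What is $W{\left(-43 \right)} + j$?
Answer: $5407$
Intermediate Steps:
$W{\left(-43 \right)} + j = \left(6 - 43\right)^{2} + 4038 = \left(-37\right)^{2} + 4038 = 1369 + 4038 = 5407$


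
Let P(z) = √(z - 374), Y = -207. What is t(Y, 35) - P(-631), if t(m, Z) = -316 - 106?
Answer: -422 - I*√1005 ≈ -422.0 - 31.702*I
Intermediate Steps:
t(m, Z) = -422
P(z) = √(-374 + z)
t(Y, 35) - P(-631) = -422 - √(-374 - 631) = -422 - √(-1005) = -422 - I*√1005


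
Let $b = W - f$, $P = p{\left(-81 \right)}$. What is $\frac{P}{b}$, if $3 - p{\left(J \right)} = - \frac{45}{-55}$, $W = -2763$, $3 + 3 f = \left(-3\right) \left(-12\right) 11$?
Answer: $- \frac{12}{15917} \approx -0.00075391$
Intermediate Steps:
$f = 131$ ($f = -1 + \frac{\left(-3\right) \left(-12\right) 11}{3} = -1 + \frac{36 \cdot 11}{3} = -1 + \frac{1}{3} \cdot 396 = -1 + 132 = 131$)
$p{\left(J \right)} = \frac{24}{11}$ ($p{\left(J \right)} = 3 - - \frac{45}{-55} = 3 - \left(-45\right) \left(- \frac{1}{55}\right) = 3 - \frac{9}{11} = \frac{24}{11}$)
$P = \frac{24}{11} \approx 2.1818$
$b = -2894$ ($b = -2763 - 131 = -2894$)
$\frac{P}{b} = \frac{24}{11 \left(-2894\right)} = \frac{24}{11} \left(- \frac{1}{2894}\right) = - \frac{12}{15917}$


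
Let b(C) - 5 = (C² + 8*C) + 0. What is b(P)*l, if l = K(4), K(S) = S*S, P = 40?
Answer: 30800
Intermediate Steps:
K(S) = S²
b(C) = 5 + C² + 8*C (b(C) = 5 + ((C² + 8*C) + 0) = 5 + (C² + 8*C) = 5 + C² + 8*C)
l = 16 (l = 4² = 16)
b(P)*l = (5 + 40² + 8*40)*16 = (5 + 1600 + 320)*16 = 1925*16 = 30800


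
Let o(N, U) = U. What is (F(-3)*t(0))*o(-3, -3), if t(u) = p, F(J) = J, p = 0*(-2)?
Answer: 0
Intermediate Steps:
p = 0
t(u) = 0
(F(-3)*t(0))*o(-3, -3) = -3*0*(-3) = 0*(-3) = 0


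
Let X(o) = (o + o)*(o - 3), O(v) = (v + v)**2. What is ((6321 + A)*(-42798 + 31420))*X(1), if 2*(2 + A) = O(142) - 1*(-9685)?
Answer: 2343390124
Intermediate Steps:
O(v) = 4*v**2 (O(v) = (2*v)**2 = 4*v**2)
A = 90337/2 (A = -2 + (4*142**2 - 1*(-9685))/2 = -2 + (4*20164 + 9685)/2 = -2 + (80656 + 9685)/2 = -2 + (1/2)*90341 = -2 + 90341/2 = 90337/2 ≈ 45169.)
X(o) = 2*o*(-3 + o) (X(o) = (2*o)*(-3 + o) = 2*o*(-3 + o))
((6321 + A)*(-42798 + 31420))*X(1) = ((6321 + 90337/2)*(-42798 + 31420))*(2*1*(-3 + 1)) = ((102979/2)*(-11378))*(2*1*(-2)) = -585847531*(-4) = 2343390124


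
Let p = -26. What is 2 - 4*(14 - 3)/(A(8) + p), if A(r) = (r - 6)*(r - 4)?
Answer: 40/9 ≈ 4.4444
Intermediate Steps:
A(r) = (-6 + r)*(-4 + r)
2 - 4*(14 - 3)/(A(8) + p) = 2 - 4*(14 - 3)/((24 + 8**2 - 10*8) - 26) = 2 - 4*11/((24 + 64 - 80) - 26) = 2 - 4*11/(8 - 26) = 2 - 4/((-18*1/11)) = 2 - 4/(-18/11) = 2 - 4*(-11/18) = 2 + 22/9 = 40/9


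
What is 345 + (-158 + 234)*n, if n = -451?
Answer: -33931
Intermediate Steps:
345 + (-158 + 234)*n = 345 + (-158 + 234)*(-451) = 345 + 76*(-451) = 345 - 34276 = -33931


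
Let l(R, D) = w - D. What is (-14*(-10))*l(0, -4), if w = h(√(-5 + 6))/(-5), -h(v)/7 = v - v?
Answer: 560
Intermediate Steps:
h(v) = 0 (h(v) = -7*(v - v) = -7*0 = 0)
w = 0 (w = 0/(-5) = 0*(-⅕) = 0)
l(R, D) = -D (l(R, D) = 0 - D = -D)
(-14*(-10))*l(0, -4) = (-14*(-10))*(-1*(-4)) = 140*4 = 560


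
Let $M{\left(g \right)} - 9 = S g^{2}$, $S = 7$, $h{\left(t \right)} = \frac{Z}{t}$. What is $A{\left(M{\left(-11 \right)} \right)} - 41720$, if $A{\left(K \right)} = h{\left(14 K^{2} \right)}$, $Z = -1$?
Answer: $- \frac{427976442881}{10258304} \approx -41720.0$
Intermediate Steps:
$h{\left(t \right)} = - \frac{1}{t}$
$M{\left(g \right)} = 9 + 7 g^{2}$
$A{\left(K \right)} = - \frac{1}{14 K^{2}}$
$A{\left(M{\left(-11 \right)} \right)} - 41720 = - \frac{1}{14 \left(9 + 7 \left(-11\right)^{2}\right)^{2}} - 41720 = - \frac{1}{14 \left(9 + 7 \cdot 121\right)^{2}} - 41720 = - \frac{1}{14 \left(9 + 847\right)^{2}} - 41720 = - \frac{1}{14 \cdot 732736} - 41720 = \left(- \frac{1}{14}\right) \frac{1}{732736} - 41720 = - \frac{1}{10258304} - 41720 = - \frac{427976442881}{10258304}$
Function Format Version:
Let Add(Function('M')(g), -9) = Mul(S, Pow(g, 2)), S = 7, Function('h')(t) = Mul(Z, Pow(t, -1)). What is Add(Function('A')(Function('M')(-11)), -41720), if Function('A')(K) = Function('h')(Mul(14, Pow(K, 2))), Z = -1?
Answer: Rational(-427976442881, 10258304) ≈ -41720.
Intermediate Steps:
Function('h')(t) = Mul(-1, Pow(t, -1))
Function('M')(g) = Add(9, Mul(7, Pow(g, 2)))
Function('A')(K) = Mul(Rational(-1, 14), Pow(K, -2)) (Function('A')(K) = Mul(-1, Pow(Mul(14, Pow(K, 2)), -1)) = Mul(-1, Mul(Rational(1, 14), Pow(K, -2))) = Mul(Rational(-1, 14), Pow(K, -2)))
Add(Function('A')(Function('M')(-11)), -41720) = Add(Mul(Rational(-1, 14), Pow(Add(9, Mul(7, Pow(-11, 2))), -2)), -41720) = Add(Mul(Rational(-1, 14), Pow(Add(9, Mul(7, 121)), -2)), -41720) = Add(Mul(Rational(-1, 14), Pow(Add(9, 847), -2)), -41720) = Add(Mul(Rational(-1, 14), Pow(856, -2)), -41720) = Add(Mul(Rational(-1, 14), Rational(1, 732736)), -41720) = Add(Rational(-1, 10258304), -41720) = Rational(-427976442881, 10258304)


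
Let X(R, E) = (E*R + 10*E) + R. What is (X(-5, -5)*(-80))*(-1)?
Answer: -2400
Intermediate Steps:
X(R, E) = R + 10*E + E*R (X(R, E) = (10*E + E*R) + R = R + 10*E + E*R)
(X(-5, -5)*(-80))*(-1) = ((-5 + 10*(-5) - 5*(-5))*(-80))*(-1) = ((-5 - 50 + 25)*(-80))*(-1) = -30*(-80)*(-1) = 2400*(-1) = -2400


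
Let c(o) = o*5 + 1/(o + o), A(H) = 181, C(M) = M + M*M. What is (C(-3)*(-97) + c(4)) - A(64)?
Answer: -5943/8 ≈ -742.88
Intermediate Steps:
C(M) = M + M**2
c(o) = 1/(2*o) + 5*o (c(o) = 5*o + 1/(2*o) = 1/(2*o) + 5*o)
(C(-3)*(-97) + c(4)) - A(64) = (-3*(1 - 3)*(-97) + ((1/2)/4 + 5*4)) - 1*181 = (-3*(-2)*(-97) + ((1/2)*(1/4) + 20)) - 181 = (6*(-97) + (1/8 + 20)) - 181 = (-582 + 161/8) - 181 = -4495/8 - 181 = -5943/8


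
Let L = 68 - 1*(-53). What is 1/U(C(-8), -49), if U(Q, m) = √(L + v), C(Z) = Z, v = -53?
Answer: √17/34 ≈ 0.12127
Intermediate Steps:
L = 121 (L = 68 + 53 = 121)
U(Q, m) = 2*√17 (U(Q, m) = √(121 - 53) = √68 = 2*√17)
1/U(C(-8), -49) = 1/(2*√17) = √17/34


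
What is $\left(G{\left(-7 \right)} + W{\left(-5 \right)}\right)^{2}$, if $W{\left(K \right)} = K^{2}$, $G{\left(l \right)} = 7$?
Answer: $1024$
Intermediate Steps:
$\left(G{\left(-7 \right)} + W{\left(-5 \right)}\right)^{2} = \left(7 + \left(-5\right)^{2}\right)^{2} = \left(7 + 25\right)^{2} = 32^{2} = 1024$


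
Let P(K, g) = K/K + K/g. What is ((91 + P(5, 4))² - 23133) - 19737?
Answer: -546791/16 ≈ -34174.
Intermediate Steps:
P(K, g) = 1 + K/g
((91 + P(5, 4))² - 23133) - 19737 = ((91 + (5 + 4)/4)² - 23133) - 19737 = ((91 + (¼)*9)² - 23133) - 19737 = ((91 + 9/4)² - 23133) - 19737 = ((373/4)² - 23133) - 19737 = (139129/16 - 23133) - 19737 = -230999/16 - 19737 = -546791/16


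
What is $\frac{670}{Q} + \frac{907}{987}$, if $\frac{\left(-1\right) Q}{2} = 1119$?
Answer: $\frac{76032}{122717} \approx 0.61957$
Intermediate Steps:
$Q = -2238$ ($Q = \left(-2\right) 1119 = -2238$)
$\frac{670}{Q} + \frac{907}{987} = \frac{670}{-2238} + \frac{907}{987} = 670 \left(- \frac{1}{2238}\right) + 907 \cdot \frac{1}{987} = - \frac{335}{1119} + \frac{907}{987} = \frac{76032}{122717}$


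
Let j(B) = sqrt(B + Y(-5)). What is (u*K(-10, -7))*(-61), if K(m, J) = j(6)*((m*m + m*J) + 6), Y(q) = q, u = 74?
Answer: -794464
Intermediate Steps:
j(B) = sqrt(-5 + B) (j(B) = sqrt(B - 5) = sqrt(-5 + B))
K(m, J) = 6 + m**2 + J*m (K(m, J) = sqrt(-5 + 6)*((m*m + m*J) + 6) = sqrt(1)*((m**2 + J*m) + 6) = 1*(6 + m**2 + J*m) = 6 + m**2 + J*m)
(u*K(-10, -7))*(-61) = (74*(6 + (-10)**2 - 7*(-10)))*(-61) = (74*(6 + 100 + 70))*(-61) = (74*176)*(-61) = 13024*(-61) = -794464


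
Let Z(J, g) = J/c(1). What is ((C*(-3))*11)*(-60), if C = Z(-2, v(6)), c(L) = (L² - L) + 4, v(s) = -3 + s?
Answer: -990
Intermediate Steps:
c(L) = 4 + L² - L
Z(J, g) = J/4 (Z(J, g) = J/(4 + 1² - 1*1) = J/(4 + 1 - 1) = J/4)
C = -½ (C = (¼)*(-2) = -½ ≈ -0.50000)
((C*(-3))*11)*(-60) = (-½*(-3)*11)*(-60) = ((3/2)*11)*(-60) = (33/2)*(-60) = -990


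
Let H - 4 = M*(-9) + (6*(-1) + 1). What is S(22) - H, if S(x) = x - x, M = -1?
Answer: -8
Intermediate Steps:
S(x) = 0
H = 8 (H = 4 + (-1*(-9) + (6*(-1) + 1)) = 4 + (9 + (-6 + 1)) = 4 + (9 - 5) = 4 + 4 = 8)
S(22) - H = 0 - 1*8 = 0 - 8 = -8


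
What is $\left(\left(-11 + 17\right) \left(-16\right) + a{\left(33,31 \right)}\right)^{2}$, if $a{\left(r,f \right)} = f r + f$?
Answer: $917764$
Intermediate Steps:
$a{\left(r,f \right)} = f + f r$
$\left(\left(-11 + 17\right) \left(-16\right) + a{\left(33,31 \right)}\right)^{2} = \left(\left(-11 + 17\right) \left(-16\right) + 31 \left(1 + 33\right)\right)^{2} = \left(6 \left(-16\right) + 31 \cdot 34\right)^{2} = \left(-96 + 1054\right)^{2} = 958^{2} = 917764$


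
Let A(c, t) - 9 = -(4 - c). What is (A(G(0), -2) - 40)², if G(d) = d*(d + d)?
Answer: 1225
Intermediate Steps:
G(d) = 2*d² (G(d) = d*(2*d) = 2*d²)
A(c, t) = 5 + c (A(c, t) = 9 - (4 - c) = 9 + (-4 + c) = 5 + c)
(A(G(0), -2) - 40)² = ((5 + 2*0²) - 40)² = ((5 + 2*0) - 40)² = ((5 + 0) - 40)² = (5 - 40)² = (-35)² = 1225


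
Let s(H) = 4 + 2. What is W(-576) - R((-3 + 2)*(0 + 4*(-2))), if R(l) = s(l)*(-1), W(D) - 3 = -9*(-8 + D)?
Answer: 5265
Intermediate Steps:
s(H) = 6
W(D) = 75 - 9*D (W(D) = 3 - 9*(-8 + D) = 3 + (72 - 9*D) = 75 - 9*D)
R(l) = -6 (R(l) = 6*(-1) = -6)
W(-576) - R((-3 + 2)*(0 + 4*(-2))) = (75 - 9*(-576)) - 1*(-6) = (75 + 5184) + 6 = 5259 + 6 = 5265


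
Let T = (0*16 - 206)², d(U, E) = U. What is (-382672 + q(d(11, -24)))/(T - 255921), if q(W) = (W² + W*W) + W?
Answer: 382419/213485 ≈ 1.7913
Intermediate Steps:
q(W) = W + 2*W² (q(W) = (W² + W²) + W = 2*W² + W = W + 2*W²)
T = 42436 (T = (0 - 206)² = (-206)² = 42436)
(-382672 + q(d(11, -24)))/(T - 255921) = (-382672 + 11*(1 + 2*11))/(42436 - 255921) = (-382672 + 11*(1 + 22))/(-213485) = (-382672 + 11*23)*(-1/213485) = (-382672 + 253)*(-1/213485) = -382419*(-1/213485) = 382419/213485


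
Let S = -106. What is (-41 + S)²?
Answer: 21609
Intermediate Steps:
(-41 + S)² = (-41 - 106)² = (-147)² = 21609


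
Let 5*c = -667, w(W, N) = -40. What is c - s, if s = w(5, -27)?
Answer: -467/5 ≈ -93.400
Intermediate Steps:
s = -40
c = -667/5 (c = (1/5)*(-667) = -667/5 ≈ -133.40)
c - s = -667/5 - 1*(-40) = -667/5 + 40 = -467/5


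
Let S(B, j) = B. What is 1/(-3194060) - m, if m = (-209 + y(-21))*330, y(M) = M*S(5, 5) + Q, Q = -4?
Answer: 335184656399/3194060 ≈ 1.0494e+5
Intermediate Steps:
y(M) = -4 + 5*M (y(M) = M*5 - 4 = 5*M - 4 = -4 + 5*M)
m = -104940 (m = (-209 + (-4 + 5*(-21)))*330 = (-209 + (-4 - 105))*330 = (-209 - 109)*330 = -318*330 = -104940)
1/(-3194060) - m = 1/(-3194060) - 1*(-104940) = -1/3194060 + 104940 = 335184656399/3194060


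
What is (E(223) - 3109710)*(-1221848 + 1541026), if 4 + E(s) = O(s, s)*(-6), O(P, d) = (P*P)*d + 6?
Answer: -22229838681056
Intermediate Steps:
O(P, d) = 6 + d*P**2 (O(P, d) = P**2*d + 6 = d*P**2 + 6 = 6 + d*P**2)
E(s) = -40 - 6*s**3 (E(s) = -4 + (6 + s*s**2)*(-6) = -4 + (6 + s**3)*(-6) = -4 + (-36 - 6*s**3) = -40 - 6*s**3)
(E(223) - 3109710)*(-1221848 + 1541026) = ((-40 - 6*223**3) - 3109710)*(-1221848 + 1541026) = ((-40 - 6*11089567) - 3109710)*319178 = ((-40 - 66537402) - 3109710)*319178 = (-66537442 - 3109710)*319178 = -69647152*319178 = -22229838681056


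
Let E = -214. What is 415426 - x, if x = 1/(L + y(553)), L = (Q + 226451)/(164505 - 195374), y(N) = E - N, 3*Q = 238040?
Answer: 29888638728419/71946962 ≈ 4.1543e+5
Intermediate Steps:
Q = 238040/3 (Q = (⅓)*238040 = 238040/3 ≈ 79347.)
y(N) = -214 - N
L = -917393/92607 (L = (238040/3 + 226451)/(164505 - 195374) = (917393/3)/(-30869) = (917393/3)*(-1/30869) = -917393/92607 ≈ -9.9063)
x = -92607/71946962 (x = 1/(-917393/92607 + (-214 - 1*553)) = 1/(-917393/92607 + (-214 - 553)) = 1/(-917393/92607 - 767) = 1/(-71946962/92607) = -92607/71946962 ≈ -0.0012872)
415426 - x = 415426 - 1*(-92607/71946962) = 415426 + 92607/71946962 = 29888638728419/71946962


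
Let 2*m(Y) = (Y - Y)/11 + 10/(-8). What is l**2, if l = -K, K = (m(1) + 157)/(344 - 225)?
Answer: 1565001/906304 ≈ 1.7268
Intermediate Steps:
m(Y) = -5/8 (m(Y) = ((Y - Y)/11 + 10/(-8))/2 = (0*(1/11) + 10*(-1/8))/2 = (0 - 5/4)/2 = (1/2)*(-5/4) = -5/8)
K = 1251/952 (K = (-5/8 + 157)/(344 - 225) = (1251/8)/119 = (1251/8)*(1/119) = 1251/952 ≈ 1.3141)
l = -1251/952 (l = -1*1251/952 = -1251/952 ≈ -1.3141)
l**2 = (-1251/952)**2 = 1565001/906304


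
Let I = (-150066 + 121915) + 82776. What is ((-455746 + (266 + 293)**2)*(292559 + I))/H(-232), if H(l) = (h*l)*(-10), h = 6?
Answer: -207247149/58 ≈ -3.5732e+6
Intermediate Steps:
I = 54625 (I = -28151 + 82776 = 54625)
H(l) = -60*l (H(l) = (6*l)*(-10) = -60*l)
((-455746 + (266 + 293)**2)*(292559 + I))/H(-232) = ((-455746 + (266 + 293)**2)*(292559 + 54625))/((-60*(-232))) = ((-455746 + 559**2)*347184)/13920 = ((-455746 + 312481)*347184)*(1/13920) = -143265*347184*(1/13920) = -49739315760*1/13920 = -207247149/58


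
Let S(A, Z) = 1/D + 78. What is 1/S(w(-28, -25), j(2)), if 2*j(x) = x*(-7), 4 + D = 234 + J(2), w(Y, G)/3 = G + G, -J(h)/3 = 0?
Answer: 230/17941 ≈ 0.012820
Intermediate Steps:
J(h) = 0 (J(h) = -3*0 = 0)
w(Y, G) = 6*G (w(Y, G) = 3*(G + G) = 3*(2*G) = 6*G)
D = 230 (D = -4 + (234 + 0) = -4 + 234 = 230)
j(x) = -7*x/2 (j(x) = (x*(-7))/2 = (-7*x)/2 = -7*x/2)
S(A, Z) = 17941/230 (S(A, Z) = 1/230 + 78 = 17941/230)
1/S(w(-28, -25), j(2)) = 1/(17941/230) = 230/17941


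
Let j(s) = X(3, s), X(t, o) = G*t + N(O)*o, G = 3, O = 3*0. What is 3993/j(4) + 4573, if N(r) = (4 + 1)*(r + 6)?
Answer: 197970/43 ≈ 4604.0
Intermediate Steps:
O = 0
N(r) = 30 + 5*r (N(r) = 5*(6 + r) = 30 + 5*r)
X(t, o) = 3*t + 30*o (X(t, o) = 3*t + (30 + 5*0)*o = 3*t + (30 + 0)*o = 3*t + 30*o)
j(s) = 9 + 30*s (j(s) = 3*3 + 30*s = 9 + 30*s)
3993/j(4) + 4573 = 3993/(9 + 30*4) + 4573 = 3993/(9 + 120) + 4573 = 3993/129 + 4573 = 3993*(1/129) + 4573 = 1331/43 + 4573 = 197970/43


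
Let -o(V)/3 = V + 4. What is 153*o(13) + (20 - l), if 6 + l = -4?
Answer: -7773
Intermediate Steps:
l = -10 (l = -6 - 4 = -10)
o(V) = -12 - 3*V (o(V) = -3*(V + 4) = -3*(4 + V) = -12 - 3*V)
153*o(13) + (20 - l) = 153*(-12 - 3*13) + (20 - 1*(-10)) = 153*(-12 - 39) + (20 + 10) = 153*(-51) + 30 = -7803 + 30 = -7773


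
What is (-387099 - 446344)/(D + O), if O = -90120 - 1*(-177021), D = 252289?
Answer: -833443/339190 ≈ -2.4572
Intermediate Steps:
O = 86901 (O = -90120 + 177021 = 86901)
(-387099 - 446344)/(D + O) = (-387099 - 446344)/(252289 + 86901) = -833443/339190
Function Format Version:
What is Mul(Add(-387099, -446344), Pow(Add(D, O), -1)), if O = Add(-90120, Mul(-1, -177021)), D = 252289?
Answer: Rational(-833443, 339190) ≈ -2.4572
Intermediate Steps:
O = 86901 (O = Add(-90120, 177021) = 86901)
Mul(Add(-387099, -446344), Pow(Add(D, O), -1)) = Mul(Add(-387099, -446344), Pow(Add(252289, 86901), -1)) = Mul(-833443, Pow(339190, -1)) = Mul(-833443, Rational(1, 339190)) = Rational(-833443, 339190)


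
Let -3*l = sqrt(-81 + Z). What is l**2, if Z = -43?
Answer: -124/9 ≈ -13.778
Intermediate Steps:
l = -2*I*sqrt(31)/3 (l = -sqrt(-81 - 43)/3 = -2*I*sqrt(31)/3 ≈ -3.7118*I)
l**2 = (-2*I*sqrt(31)/3)**2 = -124/9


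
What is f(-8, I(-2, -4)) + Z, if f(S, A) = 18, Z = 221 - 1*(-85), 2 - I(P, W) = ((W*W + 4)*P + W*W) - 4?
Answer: 324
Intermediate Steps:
I(P, W) = 6 - W² - P*(4 + W²) (I(P, W) = 2 - (((W*W + 4)*P + W*W) - 4) = 2 - (((W² + 4)*P + W²) - 4) = 2 - (((4 + W²)*P + W²) - 4) = 2 - ((P*(4 + W²) + W²) - 4) = 2 - ((W² + P*(4 + W²)) - 4) = 2 - (-4 + W² + P*(4 + W²)) = 2 + (4 - W² - P*(4 + W²)) = 6 - W² - P*(4 + W²))
Z = 306 (Z = 221 + 85 = 306)
f(-8, I(-2, -4)) + Z = 18 + 306 = 324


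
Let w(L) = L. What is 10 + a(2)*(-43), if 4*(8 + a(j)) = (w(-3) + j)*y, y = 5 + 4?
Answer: 1803/4 ≈ 450.75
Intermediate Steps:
y = 9
a(j) = -59/4 + 9*j/4 (a(j) = -8 + ((-3 + j)*9)/4 = -8 + (-27 + 9*j)/4 = -8 + (-27/4 + 9*j/4) = -59/4 + 9*j/4)
10 + a(2)*(-43) = 10 + (-59/4 + (9/4)*2)*(-43) = 10 + (-59/4 + 9/2)*(-43) = 10 - 41/4*(-43) = 10 + 1763/4 = 1803/4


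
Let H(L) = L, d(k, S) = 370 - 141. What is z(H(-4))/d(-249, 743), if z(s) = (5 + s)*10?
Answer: 10/229 ≈ 0.043668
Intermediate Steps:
d(k, S) = 229
z(s) = 50 + 10*s
z(H(-4))/d(-249, 743) = (50 + 10*(-4))/229 = (50 - 40)*(1/229) = 10*(1/229) = 10/229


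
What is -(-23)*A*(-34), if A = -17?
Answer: 13294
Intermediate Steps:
-(-23)*A*(-34) = -(-23)*(-17)*(-34) = -23*17*(-34) = -391*(-34) = 13294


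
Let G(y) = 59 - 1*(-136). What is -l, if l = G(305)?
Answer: -195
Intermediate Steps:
G(y) = 195 (G(y) = 59 + 136 = 195)
l = 195
-l = -1*195 = -195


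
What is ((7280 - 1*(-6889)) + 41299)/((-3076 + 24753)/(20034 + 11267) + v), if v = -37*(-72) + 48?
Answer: 1736203868/84909989 ≈ 20.448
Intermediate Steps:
v = 2712 (v = 2664 + 48 = 2712)
((7280 - 1*(-6889)) + 41299)/((-3076 + 24753)/(20034 + 11267) + v) = ((7280 - 1*(-6889)) + 41299)/((-3076 + 24753)/(20034 + 11267) + 2712) = ((7280 + 6889) + 41299)/(21677/31301 + 2712) = (14169 + 41299)/(21677*(1/31301) + 2712) = 55468/(21677/31301 + 2712) = 55468/(84909989/31301) = 55468*(31301/84909989) = 1736203868/84909989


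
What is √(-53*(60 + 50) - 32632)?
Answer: I*√38462 ≈ 196.12*I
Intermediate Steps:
√(-53*(60 + 50) - 32632) = √(-53*110 - 32632) = √(-5830 - 32632) = √(-38462) = I*√38462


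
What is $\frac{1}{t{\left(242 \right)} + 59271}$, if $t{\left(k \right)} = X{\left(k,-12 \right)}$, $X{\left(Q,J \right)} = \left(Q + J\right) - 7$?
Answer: $\frac{1}{59494} \approx 1.6808 \cdot 10^{-5}$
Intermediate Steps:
$X{\left(Q,J \right)} = -7 + J + Q$ ($X{\left(Q,J \right)} = \left(J + Q\right) - 7 = -7 + J + Q$)
$t{\left(k \right)} = -19 + k$ ($t{\left(k \right)} = -7 - 12 + k = -19 + k$)
$\frac{1}{t{\left(242 \right)} + 59271} = \frac{1}{\left(-19 + 242\right) + 59271} = \frac{1}{223 + 59271} = \frac{1}{59494}$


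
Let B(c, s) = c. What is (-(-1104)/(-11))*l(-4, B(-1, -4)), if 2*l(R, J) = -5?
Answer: 2760/11 ≈ 250.91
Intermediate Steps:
l(R, J) = -5/2 (l(R, J) = (½)*(-5) = -5/2)
(-(-1104)/(-11))*l(-4, B(-1, -4)) = -(-1104)/(-11)*(-5/2) = -(-1104)*(-1)/11*(-5/2) = -46*24/11*(-5/2) = -1104/11*(-5/2) = 2760/11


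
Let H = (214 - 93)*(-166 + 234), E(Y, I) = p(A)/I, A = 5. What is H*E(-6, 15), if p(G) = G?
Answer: 8228/3 ≈ 2742.7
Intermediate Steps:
E(Y, I) = 5/I
H = 8228 (H = 121*68 = 8228)
H*E(-6, 15) = 8228*(5/15) = 8228*(5*(1/15)) = 8228*(⅓) = 8228/3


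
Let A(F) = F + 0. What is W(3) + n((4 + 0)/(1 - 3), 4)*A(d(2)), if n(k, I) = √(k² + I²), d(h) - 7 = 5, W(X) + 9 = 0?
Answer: -9 + 24*√5 ≈ 44.666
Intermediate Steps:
W(X) = -9 (W(X) = -9 + 0 = -9)
d(h) = 12 (d(h) = 7 + 5 = 12)
n(k, I) = √(I² + k²)
A(F) = F
W(3) + n((4 + 0)/(1 - 3), 4)*A(d(2)) = -9 + √(4² + ((4 + 0)/(1 - 3))²)*12 = -9 + √(16 + (4/(-2))²)*12 = -9 + √(16 + (4*(-½))²)*12 = -9 + √(16 + (-2)²)*12 = -9 + √(16 + 4)*12 = -9 + √20*12 = -9 + (2*√5)*12 = -9 + 24*√5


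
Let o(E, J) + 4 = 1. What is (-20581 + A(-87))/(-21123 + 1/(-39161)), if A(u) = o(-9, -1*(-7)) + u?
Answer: 809497031/827197804 ≈ 0.97860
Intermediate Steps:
o(E, J) = -3 (o(E, J) = -4 + 1 = -3)
A(u) = -3 + u
(-20581 + A(-87))/(-21123 + 1/(-39161)) = (-20581 + (-3 - 87))/(-21123 + 1/(-39161)) = (-20581 - 90)/(-21123 - 1/39161) = -20671/(-827197804/39161) = -20671*(-39161/827197804) = 809497031/827197804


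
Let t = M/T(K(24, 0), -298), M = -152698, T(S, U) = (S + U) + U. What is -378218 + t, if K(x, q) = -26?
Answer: -117549449/311 ≈ -3.7797e+5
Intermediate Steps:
T(S, U) = S + 2*U
t = 76349/311 (t = -152698/(-26 + 2*(-298)) = -152698/(-26 - 596) = -152698/(-622) = -152698*(-1/622) = 76349/311 ≈ 245.50)
-378218 + t = -378218 + 76349/311 = -117549449/311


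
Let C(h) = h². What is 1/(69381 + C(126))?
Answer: 1/85257 ≈ 1.1729e-5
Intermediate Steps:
1/(69381 + C(126)) = 1/(69381 + 126²) = 1/(69381 + 15876) = 1/85257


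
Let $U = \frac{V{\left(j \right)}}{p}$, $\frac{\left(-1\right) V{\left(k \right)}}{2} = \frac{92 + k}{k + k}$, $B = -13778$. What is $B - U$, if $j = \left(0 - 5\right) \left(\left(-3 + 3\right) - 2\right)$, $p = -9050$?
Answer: $- \frac{623454551}{45250} \approx -13778.0$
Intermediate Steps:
$j = 10$ ($j = - 5 \left(0 - 2\right) = \left(-5\right) \left(-2\right) = 10$)
$V{\left(k \right)} = - \frac{92 + k}{k}$ ($V{\left(k \right)} = - 2 \frac{92 + k}{k + k} = - 2 \frac{92 + k}{2 k} = - \frac{92 + k}{k}$)
$U = \frac{51}{45250}$ ($U = \frac{\frac{1}{10} \left(-92 - 10\right)}{-9050} = \frac{-92 - 10}{10} \left(- \frac{1}{9050}\right) = \frac{1}{10} \left(-102\right) \left(- \frac{1}{9050}\right) = \left(- \frac{51}{5}\right) \left(- \frac{1}{9050}\right) = \frac{51}{45250} \approx 0.0011271$)
$B - U = -13778 - \frac{51}{45250} = - \frac{623454551}{45250}$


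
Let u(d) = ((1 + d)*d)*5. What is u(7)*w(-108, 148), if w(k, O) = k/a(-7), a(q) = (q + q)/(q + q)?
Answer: -30240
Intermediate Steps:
a(q) = 1 (a(q) = (2*q)/((2*q)) = (2*q)*(1/(2*q)) = 1)
w(k, O) = k (w(k, O) = k/1 = k*1 = k)
u(d) = 5*d*(1 + d) (u(d) = (d*(1 + d))*5 = 5*d*(1 + d))
u(7)*w(-108, 148) = (5*7*(1 + 7))*(-108) = (5*7*8)*(-108) = 280*(-108) = -30240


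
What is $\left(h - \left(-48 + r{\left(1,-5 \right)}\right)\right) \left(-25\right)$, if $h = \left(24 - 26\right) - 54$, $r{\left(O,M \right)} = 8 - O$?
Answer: $375$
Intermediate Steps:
$h = -56$ ($h = -2 - 54 = -56$)
$\left(h - \left(-48 + r{\left(1,-5 \right)}\right)\right) \left(-25\right) = \left(-56 + \left(48 - \left(8 - 1\right)\right)\right) \left(-25\right) = \left(-56 + \left(48 - 7\right)\right) \left(-25\right) = \left(-56 + 41\right) \left(-25\right) = \left(-15\right) \left(-25\right) = 375$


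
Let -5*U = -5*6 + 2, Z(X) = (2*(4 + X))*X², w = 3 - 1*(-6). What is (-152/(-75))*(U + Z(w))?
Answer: 1604816/375 ≈ 4279.5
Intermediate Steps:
w = 9 (w = 3 + 6 = 9)
Z(X) = X²*(8 + 2*X) (Z(X) = (8 + 2*X)*X² = X²*(8 + 2*X))
U = 28/5 (U = -(-5*6 + 2)/5 = -(-30 + 2)/5 = -⅕*(-28) = 28/5 ≈ 5.6000)
(-152/(-75))*(U + Z(w)) = (-152/(-75))*(28/5 + 2*9²*(4 + 9)) = (-152*(-1/75))*(28/5 + 2*81*13) = 152*(28/5 + 2106)/75 = (152/75)*(10558/5) = 1604816/375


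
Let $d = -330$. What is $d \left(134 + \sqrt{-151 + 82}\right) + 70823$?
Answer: $26603 - 330 i \sqrt{69} \approx 26603.0 - 2741.2 i$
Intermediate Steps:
$d \left(134 + \sqrt{-151 + 82}\right) + 70823 = - 330 \left(134 + \sqrt{-151 + 82}\right) + 70823 = - 330 \left(134 + \sqrt{-69}\right) + 70823 = - 330 \left(134 + i \sqrt{69}\right) + 70823 = \left(-44220 - 330 i \sqrt{69}\right) + 70823 = 26603 - 330 i \sqrt{69}$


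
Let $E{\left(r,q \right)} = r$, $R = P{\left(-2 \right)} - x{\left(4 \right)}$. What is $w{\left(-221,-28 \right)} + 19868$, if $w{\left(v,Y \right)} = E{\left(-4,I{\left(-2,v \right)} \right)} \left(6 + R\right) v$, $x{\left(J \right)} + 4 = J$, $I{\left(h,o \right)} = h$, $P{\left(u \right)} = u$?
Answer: $23404$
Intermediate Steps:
$x{\left(J \right)} = -4 + J$
$R = -2$ ($R = -2 - \left(-4 + 4\right) = -2 - 0 = -2 + 0 = -2$)
$w{\left(v,Y \right)} = - 16 v$ ($w{\left(v,Y \right)} = - 4 \left(6 - 2\right) v = \left(-4\right) 4 v = - 16 v$)
$w{\left(-221,-28 \right)} + 19868 = \left(-16\right) \left(-221\right) + 19868 = 3536 + 19868 = 23404$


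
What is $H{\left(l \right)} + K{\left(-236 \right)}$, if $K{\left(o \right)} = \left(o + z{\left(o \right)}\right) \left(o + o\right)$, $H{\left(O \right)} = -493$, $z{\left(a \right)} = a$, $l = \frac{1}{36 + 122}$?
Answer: $222291$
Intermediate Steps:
$l = \frac{1}{158} \approx 0.0063291$
$K{\left(o \right)} = 4 o^{2}$ ($K{\left(o \right)} = \left(o + o\right) \left(o + o\right) = 2 o 2 o = 4 o^{2}$)
$H{\left(l \right)} + K{\left(-236 \right)} = -493 + 4 \left(-236\right)^{2} = -493 + 4 \cdot 55696 = -493 + 222784 = 222291$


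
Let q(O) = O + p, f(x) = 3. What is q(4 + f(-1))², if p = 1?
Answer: 64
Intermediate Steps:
q(O) = 1 + O (q(O) = O + 1 = 1 + O)
q(4 + f(-1))² = (1 + (4 + 3))² = (1 + 7)² = 8² = 64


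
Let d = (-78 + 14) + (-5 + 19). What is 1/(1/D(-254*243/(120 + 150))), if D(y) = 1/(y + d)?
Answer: -5/1393 ≈ -0.0035894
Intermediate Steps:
d = -50 (d = -64 + 14 = -50)
D(y) = 1/(-50 + y) (D(y) = 1/(y - 50) = 1/(-50 + y))
1/(1/D(-254*243/(120 + 150))) = 1/(1/(1/(-50 - 254*243/(120 + 150)))) = 1/(1/(1/(-50 - 254/(270*(1/243))))) = 1/(1/(1/(-50 - 254/10/9))) = 1/(1/(1/(-50 - 254*9/10))) = 1/(1/(1/(-50 - 1143/5))) = 1/(1/(1/(-1393/5))) = 1/(1/(-5/1393)) = 1/(-1393/5) = -5/1393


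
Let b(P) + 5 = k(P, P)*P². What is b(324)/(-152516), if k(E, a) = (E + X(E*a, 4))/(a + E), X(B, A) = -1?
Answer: -52321/152516 ≈ -0.34305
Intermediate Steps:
k(E, a) = (-1 + E)/(E + a) (k(E, a) = (E - 1)/(a + E) = (-1 + E)/(E + a))
b(P) = -5 + P*(-1 + P)/2 (b(P) = -5 + ((-1 + P)/(P + P))*P² = -5 + ((-1 + P)/((2*P)))*P² = -5 + ((1/(2*P))*(-1 + P))*P² = -5 + ((-1 + P)/(2*P))*P² = -5 + P*(-1 + P)/2)
b(324)/(-152516) = (-5 + (½)*324*(-1 + 324))/(-152516) = (-5 + (½)*324*323)*(-1/152516) = (-5 + 52326)*(-1/152516) = 52321*(-1/152516) = -52321/152516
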